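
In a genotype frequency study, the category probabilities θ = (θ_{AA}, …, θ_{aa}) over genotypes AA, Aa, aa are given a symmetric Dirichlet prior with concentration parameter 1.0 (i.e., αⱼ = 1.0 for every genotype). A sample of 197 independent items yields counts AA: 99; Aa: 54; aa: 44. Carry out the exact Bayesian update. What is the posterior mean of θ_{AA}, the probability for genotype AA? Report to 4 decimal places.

The Dirichlet prior is conjugate to the Multinomial likelihood: each posterior αⱼ = prior αⱼ + observed count nⱼ.
Posterior concentration: (100.0, 55.0, 45.0), total = 200.0.
E[θ_{AA}|data] = α_{AA}/Σα = 100.0/200.0 = 0.5000.

0.5000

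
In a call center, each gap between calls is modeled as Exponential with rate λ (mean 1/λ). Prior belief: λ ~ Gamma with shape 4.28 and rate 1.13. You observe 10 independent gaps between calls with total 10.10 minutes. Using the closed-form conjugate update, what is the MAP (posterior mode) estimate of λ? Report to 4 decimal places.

With a Gamma(shape α, rate β) prior on the exponential rate λ, the posterior after n observations with total T = Σxᵢ is Gamma(α+n, β+T).
Posterior: Gamma(4.28+10, 1.13+10.10) = Gamma(14.28, 11.23).
Mode = (α−1)/β = 1.1825.

1.1825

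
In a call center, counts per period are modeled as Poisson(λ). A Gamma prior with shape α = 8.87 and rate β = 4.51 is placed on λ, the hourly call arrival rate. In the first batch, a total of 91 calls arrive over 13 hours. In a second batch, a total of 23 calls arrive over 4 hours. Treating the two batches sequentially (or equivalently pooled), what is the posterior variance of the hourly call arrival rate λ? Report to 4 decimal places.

With a Gamma(shape α, rate β) prior, the Poisson likelihood is conjugate: the posterior is Gamma(α + ΣXᵢ, β + n).
After batch 1: Gamma(α+S, β+n) = Gamma(8.87+91, 4.51+13) = Gamma(99.87, 17.51).
After batch 2: Gamma(α+S, β+n) = Gamma(99.87+23, 17.51+4) = Gamma(122.87, 21.51).
Var = α/β² = 122.87/21.51² = 0.2656.

0.2656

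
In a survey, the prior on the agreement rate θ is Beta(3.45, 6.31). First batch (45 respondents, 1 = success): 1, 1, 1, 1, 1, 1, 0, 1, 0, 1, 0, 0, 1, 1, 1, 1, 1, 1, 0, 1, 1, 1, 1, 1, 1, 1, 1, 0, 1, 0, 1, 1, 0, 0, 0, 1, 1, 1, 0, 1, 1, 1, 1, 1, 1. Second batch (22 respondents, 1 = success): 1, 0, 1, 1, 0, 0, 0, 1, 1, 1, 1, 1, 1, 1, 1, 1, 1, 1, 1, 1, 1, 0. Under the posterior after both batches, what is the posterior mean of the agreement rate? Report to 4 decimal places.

0.7094

The Beta prior is conjugate to a Binomial/Bernoulli likelihood; the update adds successes to α and failures to β.
After batch 1: Beta(3.45+34, 6.31+11) = Beta(37.45, 17.31).
After batch 2: Beta(37.45+17, 17.31+5) = Beta(54.45, 22.31).
Posterior mean = α/(α+β) = 54.45/76.76 = 0.7094.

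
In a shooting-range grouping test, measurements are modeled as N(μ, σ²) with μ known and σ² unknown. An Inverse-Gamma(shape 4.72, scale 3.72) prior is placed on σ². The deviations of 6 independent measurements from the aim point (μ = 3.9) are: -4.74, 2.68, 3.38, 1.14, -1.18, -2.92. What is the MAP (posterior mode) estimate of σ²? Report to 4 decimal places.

With known mean μ and an Inverse-Gamma(α, β) prior on σ², the Normal likelihood is conjugate: posterior is Inv-Gamma(α + n/2, β + Σ(xᵢ−μ)²/2).
Σ(xᵢ−μ)² = (-4.74)² + (2.68)² + (3.38)² + (1.14)² + (-1.18)² + (-2.92)² = 52.2928.
Posterior: Inv-Gamma(4.72 + 6/2, 3.72 + 52.2928/2) = Inv-Gamma(7.72, 29.86640).
Mode = β/(α+1) = 29.86640/8.72 = 3.4250.

3.4250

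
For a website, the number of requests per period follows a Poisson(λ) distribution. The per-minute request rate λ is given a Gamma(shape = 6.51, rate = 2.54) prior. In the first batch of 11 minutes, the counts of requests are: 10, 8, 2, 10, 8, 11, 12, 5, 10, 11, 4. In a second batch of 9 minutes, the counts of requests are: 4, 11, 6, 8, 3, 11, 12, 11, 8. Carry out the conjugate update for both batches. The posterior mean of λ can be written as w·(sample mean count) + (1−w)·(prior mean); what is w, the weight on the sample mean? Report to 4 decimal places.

With a Gamma(shape α, rate β) prior, the Poisson likelihood is conjugate: the posterior is Gamma(α + ΣXᵢ, β + n).
Total number of minutes: n = 11 + 9 = 20.
Posterior mean = (α₀+S)/(β₀+n) = [n/(β₀+n)]·(S/n) + [β₀/(β₀+n)]·(α₀/β₀), so only n and β₀ enter the weight.
Weight on data w = n/(β₀+n) = 20/(2.54+20) = 20/22.54 = 0.8873.

0.8873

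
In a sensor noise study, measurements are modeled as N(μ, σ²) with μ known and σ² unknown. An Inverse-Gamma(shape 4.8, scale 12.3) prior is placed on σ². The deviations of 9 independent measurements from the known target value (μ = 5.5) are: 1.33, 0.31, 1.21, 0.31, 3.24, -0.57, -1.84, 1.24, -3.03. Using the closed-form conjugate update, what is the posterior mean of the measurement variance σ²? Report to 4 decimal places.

With known mean μ and an Inverse-Gamma(α, β) prior on σ², the Normal likelihood is conjugate: posterior is Inv-Gamma(α + n/2, β + Σ(xᵢ−μ)²/2).
Σ(xᵢ−μ)² = (1.33)² + (0.31)² + (1.21)² + (0.31)² + (3.24)² + (-0.57)² + (-1.84)² + (1.24)² + (-3.03)² = 28.3518.
Posterior: Inv-Gamma(4.8 + 9/2, 12.3 + 28.3518/2) = Inv-Gamma(9.30, 26.47590).
E[σ²|data] = β/(α−1) = 26.47590/8.30 = 3.1899.

3.1899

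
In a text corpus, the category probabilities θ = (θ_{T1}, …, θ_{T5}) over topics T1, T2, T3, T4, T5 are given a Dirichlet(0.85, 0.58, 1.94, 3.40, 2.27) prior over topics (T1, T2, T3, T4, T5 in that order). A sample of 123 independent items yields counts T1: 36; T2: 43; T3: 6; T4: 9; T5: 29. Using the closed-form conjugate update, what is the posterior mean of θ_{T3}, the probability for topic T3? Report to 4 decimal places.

0.0601

The Dirichlet prior is conjugate to the Multinomial likelihood: each posterior αⱼ = prior αⱼ + observed count nⱼ.
Posterior concentration: (36.85, 43.58, 7.94, 12.40, 31.27), total = 132.04.
E[θ_{T3}|data] = α_{T3}/Σα = 7.94/132.04 = 0.0601.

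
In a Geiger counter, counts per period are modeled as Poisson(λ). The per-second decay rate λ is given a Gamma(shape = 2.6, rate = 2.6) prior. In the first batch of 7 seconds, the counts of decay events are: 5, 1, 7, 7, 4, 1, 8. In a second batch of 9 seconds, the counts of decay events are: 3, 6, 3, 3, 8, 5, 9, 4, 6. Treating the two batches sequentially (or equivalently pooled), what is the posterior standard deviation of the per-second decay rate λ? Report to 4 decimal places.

With a Gamma(shape α, rate β) prior, the Poisson likelihood is conjugate: the posterior is Gamma(α + ΣXᵢ, β + n).
Batch 1: sum of counts S = 33 over n = 7 seconds.
After batch 1: Gamma(α+S, β+n) = Gamma(2.6+33, 2.6+7) = Gamma(35.6, 9.6).
Batch 2: sum of counts S = 47 over n = 9 seconds.
After batch 2: Gamma(α+S, β+n) = Gamma(35.6+47, 9.6+9) = Gamma(82.6, 18.6).
SD = √α/β = √82.6/18.6 = 0.4886.

0.4886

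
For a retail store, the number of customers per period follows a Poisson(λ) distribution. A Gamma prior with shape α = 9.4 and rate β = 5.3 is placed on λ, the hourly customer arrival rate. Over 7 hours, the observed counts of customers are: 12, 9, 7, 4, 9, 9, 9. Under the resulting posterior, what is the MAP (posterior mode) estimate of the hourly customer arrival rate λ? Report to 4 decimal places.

5.4797

With a Gamma(shape α, rate β) prior, the Poisson likelihood is conjugate: the posterior is Gamma(α + ΣXᵢ, β + n).
Sum of counts S = 59 over n = 7 hours.
Posterior: Gamma(α+S, β+n) = Gamma(9.4+59, 5.3+7) = Gamma(68.4, 12.3).
Mode of Gamma(α,β) for α≥1 is (α−1)/β = 67.4/12.3 = 5.4797.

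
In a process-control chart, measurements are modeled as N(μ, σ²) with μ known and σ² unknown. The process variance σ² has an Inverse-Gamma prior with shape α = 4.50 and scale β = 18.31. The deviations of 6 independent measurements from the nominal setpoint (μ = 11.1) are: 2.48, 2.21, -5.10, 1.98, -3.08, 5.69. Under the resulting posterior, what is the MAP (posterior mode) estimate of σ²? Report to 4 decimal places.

With known mean μ and an Inverse-Gamma(α, β) prior on σ², the Normal likelihood is conjugate: posterior is Inv-Gamma(α + n/2, β + Σ(xᵢ−μ)²/2).
Σ(xᵢ−μ)² = (2.48)² + (2.21)² + (-5.10)² + (1.98)² + (-3.08)² + (5.69)² = 82.8274.
Posterior: Inv-Gamma(4.50 + 6/2, 18.31 + 82.8274/2) = Inv-Gamma(7.50, 59.72370).
Mode = β/(α+1) = 59.72370/8.50 = 7.0263.

7.0263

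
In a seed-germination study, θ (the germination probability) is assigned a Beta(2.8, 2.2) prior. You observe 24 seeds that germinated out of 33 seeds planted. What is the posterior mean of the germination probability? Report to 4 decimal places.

The Beta prior is conjugate to a Binomial/Bernoulli likelihood; the update adds successes to α and failures to β.
Posterior: Beta(α+k, β+n−k) = Beta(2.8+24, 2.2+9) = Beta(26.8, 11.2).
Posterior mean = α/(α+β) = 26.8/38.0 = 0.7053.

0.7053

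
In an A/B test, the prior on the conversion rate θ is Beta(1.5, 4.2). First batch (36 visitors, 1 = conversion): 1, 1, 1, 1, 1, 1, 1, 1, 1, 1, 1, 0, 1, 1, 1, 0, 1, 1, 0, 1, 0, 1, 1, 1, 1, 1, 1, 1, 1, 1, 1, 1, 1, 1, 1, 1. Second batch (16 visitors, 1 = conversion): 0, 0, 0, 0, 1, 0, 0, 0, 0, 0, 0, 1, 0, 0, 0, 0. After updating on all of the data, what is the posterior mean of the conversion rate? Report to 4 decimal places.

The Beta prior is conjugate to a Binomial/Bernoulli likelihood; the update adds successes to α and failures to β.
After batch 1: Beta(1.5+32, 4.2+4) = Beta(33.5, 8.2).
After batch 2: Beta(33.5+2, 8.2+14) = Beta(35.5, 22.2).
Posterior mean = α/(α+β) = 35.5/57.7 = 0.6153.

0.6153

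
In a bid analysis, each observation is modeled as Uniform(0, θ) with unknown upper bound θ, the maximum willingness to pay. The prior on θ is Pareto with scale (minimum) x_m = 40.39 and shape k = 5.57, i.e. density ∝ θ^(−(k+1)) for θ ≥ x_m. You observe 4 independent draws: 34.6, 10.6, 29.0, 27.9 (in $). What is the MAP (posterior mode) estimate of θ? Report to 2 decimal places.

40.39

A Pareto(scale x_m, shape k) prior on the upper bound θ of Uniform(0, θ) is conjugate: posterior is Pareto(max(x_m, max xᵢ), k + n).
Sample maximum = 34.6; prior scale x_m = 40.39 → posterior scale = max = 40.39.
Posterior shape = 5.57 + 4 = 9.57.
The Pareto density is decreasing on [x_m, ∞), so the mode is x_m = 40.39.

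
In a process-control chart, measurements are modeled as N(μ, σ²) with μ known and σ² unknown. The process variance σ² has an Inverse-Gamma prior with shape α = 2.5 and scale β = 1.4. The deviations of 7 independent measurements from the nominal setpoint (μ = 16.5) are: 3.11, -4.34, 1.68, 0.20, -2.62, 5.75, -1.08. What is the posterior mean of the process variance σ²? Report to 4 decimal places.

7.5263

With known mean μ and an Inverse-Gamma(α, β) prior on σ², the Normal likelihood is conjugate: posterior is Inv-Gamma(α + n/2, β + Σ(xᵢ−μ)²/2).
Σ(xᵢ−μ)² = (3.11)² + (-4.34)² + (1.68)² + (0.20)² + (-2.62)² + (5.75)² + (-1.08)² = 72.4634.
Posterior: Inv-Gamma(2.5 + 7/2, 1.4 + 72.4634/2) = Inv-Gamma(6.00, 37.63170).
E[σ²|data] = β/(α−1) = 37.63170/5.00 = 7.5263.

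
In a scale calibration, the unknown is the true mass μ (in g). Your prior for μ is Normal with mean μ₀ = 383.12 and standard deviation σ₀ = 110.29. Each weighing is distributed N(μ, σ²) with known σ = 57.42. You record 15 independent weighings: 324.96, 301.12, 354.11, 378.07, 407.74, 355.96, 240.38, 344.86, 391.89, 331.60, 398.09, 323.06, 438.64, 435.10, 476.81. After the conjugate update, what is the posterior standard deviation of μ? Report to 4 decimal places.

For Normal data with known variance σ², a Normal(μ₀, σ₀²) prior on μ is conjugate. Posterior precision = 1/σ₀² + n/σ²; posterior mean is the precision-weighted average of μ₀ and x̄.
σ₀² = 110.29² = 12163.8841, σ² = 57.42² = 3297.0564; σ² + n·σ₀² = 3297.0564 + 15·12163.8841 = 185755.3179.
Posterior precision = 1/σ₀² + n/σ² = 1/12163.8841 + 15/3297.0564 = (σ² + n·σ₀²)/(σ₀²σ²) = 185755.3179/(12163.8841·3297.0564); posterior variance σₙ² = σ₀²σ²/(σ² + n·σ₀²) = 12163.8841·3297.0564/185755.3179 = 215.902362.
Posterior SD = √σₙ² = √(12163.8841·3297.0564/185755.3179) = 14.6936.

14.6936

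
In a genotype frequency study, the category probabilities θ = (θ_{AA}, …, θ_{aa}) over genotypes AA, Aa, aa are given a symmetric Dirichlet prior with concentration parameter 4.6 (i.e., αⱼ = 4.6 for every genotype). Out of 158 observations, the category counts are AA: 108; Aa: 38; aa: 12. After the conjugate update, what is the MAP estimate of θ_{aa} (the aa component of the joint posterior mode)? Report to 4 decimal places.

0.0924

The Dirichlet prior is conjugate to the Multinomial likelihood: each posterior αⱼ = prior αⱼ + observed count nⱼ.
Posterior concentration: (112.6, 42.6, 16.6), total = 171.8.
Joint mode component: (α_{aa}−1)/(Σα−K) = 15.6/168.8 = 0.0924.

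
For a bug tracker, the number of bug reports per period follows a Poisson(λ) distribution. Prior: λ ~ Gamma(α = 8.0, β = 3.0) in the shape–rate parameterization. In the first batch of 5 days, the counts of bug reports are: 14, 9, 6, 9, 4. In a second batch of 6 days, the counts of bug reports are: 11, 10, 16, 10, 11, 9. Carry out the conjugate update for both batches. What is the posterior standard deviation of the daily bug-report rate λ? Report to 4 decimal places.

0.7726

With a Gamma(shape α, rate β) prior, the Poisson likelihood is conjugate: the posterior is Gamma(α + ΣXᵢ, β + n).
Batch 1: sum of counts S = 42 over n = 5 days.
After batch 1: Gamma(α+S, β+n) = Gamma(8.0+42, 3.0+5) = Gamma(50.0, 8.0).
Batch 2: sum of counts S = 67 over n = 6 days.
After batch 2: Gamma(α+S, β+n) = Gamma(50.0+67, 8.0+6) = Gamma(117.0, 14.0).
SD = √α/β = √117.0/14.0 = 0.7726.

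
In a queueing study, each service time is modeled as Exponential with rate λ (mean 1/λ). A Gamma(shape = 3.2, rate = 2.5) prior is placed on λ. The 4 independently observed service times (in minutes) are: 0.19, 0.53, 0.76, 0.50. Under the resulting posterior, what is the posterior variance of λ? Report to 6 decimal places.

With a Gamma(shape α, rate β) prior on the exponential rate λ, the posterior after n observations with total T = Σxᵢ is Gamma(α+n, β+T).
Sum of observations T = 1.98 minutes; n = 4.
Posterior: Gamma(3.2+4, 2.5+1.98) = Gamma(7.2, 4.48).
Var = α/β² = 0.358737.

0.358737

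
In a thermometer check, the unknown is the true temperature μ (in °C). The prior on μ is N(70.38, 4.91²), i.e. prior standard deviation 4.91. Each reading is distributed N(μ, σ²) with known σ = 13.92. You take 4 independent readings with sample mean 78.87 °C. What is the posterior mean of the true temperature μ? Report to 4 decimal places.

73.2012

For Normal data with known variance σ², a Normal(μ₀, σ₀²) prior on μ is conjugate. Posterior precision = 1/σ₀² + n/σ²; posterior mean is the precision-weighted average of μ₀ and x̄.
n·x̄ = 4·78.87 = 315.48.
σ₀² = 4.91² = 24.1081, σ² = 13.92² = 193.7664; σ² + n·σ₀² = 193.7664 + 4·24.1081 = 290.1988.
Posterior mean = (μ₀/σ₀² + n·x̄/σ²)/(1/σ₀² + n/σ²) = (σ²·μ₀ + σ₀²·n·x̄)/(σ² + n·σ₀²) = (193.7664·70.38 + 24.1081·315.48)/290.1988 = 21242.90262/290.1988 = 73.2012.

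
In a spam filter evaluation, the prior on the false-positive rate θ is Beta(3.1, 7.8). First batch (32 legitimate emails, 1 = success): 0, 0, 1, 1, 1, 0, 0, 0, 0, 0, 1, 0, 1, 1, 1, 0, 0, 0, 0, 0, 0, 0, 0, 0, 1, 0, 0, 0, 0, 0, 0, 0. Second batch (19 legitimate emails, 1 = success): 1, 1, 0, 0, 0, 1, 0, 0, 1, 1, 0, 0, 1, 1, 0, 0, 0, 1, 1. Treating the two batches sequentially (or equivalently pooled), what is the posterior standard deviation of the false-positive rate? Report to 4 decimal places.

The Beta prior is conjugate to a Binomial/Bernoulli likelihood; the update adds successes to α and failures to β.
After batch 1: Beta(3.1+8, 7.8+24) = Beta(11.1, 31.8).
After batch 2: Beta(11.1+9, 31.8+10) = Beta(20.1, 41.8).
Var = αβ/((α+β)²(α+β+1)) = 20.1·41.8/(61.9²·62.9) = 0.00348610; SD = √0.00348610 = 0.0590.

0.0590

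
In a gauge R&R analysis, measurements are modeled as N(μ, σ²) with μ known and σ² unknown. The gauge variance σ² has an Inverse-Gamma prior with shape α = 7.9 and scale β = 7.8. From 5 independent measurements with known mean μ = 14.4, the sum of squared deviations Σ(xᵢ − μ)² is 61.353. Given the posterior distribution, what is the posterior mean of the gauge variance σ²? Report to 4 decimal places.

4.0932

With known mean μ and an Inverse-Gamma(α, β) prior on σ², the Normal likelihood is conjugate: posterior is Inv-Gamma(α + n/2, β + Σ(xᵢ−μ)²/2).
Posterior: Inv-Gamma(7.9 + 5/2, 7.8 + 61.353/2) = Inv-Gamma(10.40, 38.4765).
E[σ²|data] = β/(α−1) = 38.4765/9.40 = 4.0932.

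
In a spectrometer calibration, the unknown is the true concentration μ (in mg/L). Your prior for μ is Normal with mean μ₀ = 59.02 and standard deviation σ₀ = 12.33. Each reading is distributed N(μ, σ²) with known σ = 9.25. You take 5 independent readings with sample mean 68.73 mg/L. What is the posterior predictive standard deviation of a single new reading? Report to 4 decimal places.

For Normal data with known variance σ², a Normal(μ₀, σ₀²) prior on μ is conjugate. Posterior precision = 1/σ₀² + n/σ²; posterior mean is the precision-weighted average of μ₀ and x̄.
σ₀² = 12.33² = 152.0289, σ² = 9.25² = 85.5625; σ² + n·σ₀² = 85.5625 + 5·152.0289 = 845.707.
Posterior precision = 1/σ₀² + n/σ² = 1/152.0289 + 5/85.5625 = (σ² + n·σ₀²)/(σ₀²σ²) = 845.707/(152.0289·85.5625); posterior variance σₙ² = σ₀²σ²/(σ² + n·σ₀²) = 152.0289·85.5625/845.707 = 15.381181.
Predictive variance for one new observation = σₙ² + σ² = 152.0289·85.5625/845.707 + 85.5625 = σ²·(σ₀² + 845.707)/845.707 = 85.5625·997.7359/845.707 = 100.943681; SD = √(85.5625·997.7359/845.707) = 10.0471.

10.0471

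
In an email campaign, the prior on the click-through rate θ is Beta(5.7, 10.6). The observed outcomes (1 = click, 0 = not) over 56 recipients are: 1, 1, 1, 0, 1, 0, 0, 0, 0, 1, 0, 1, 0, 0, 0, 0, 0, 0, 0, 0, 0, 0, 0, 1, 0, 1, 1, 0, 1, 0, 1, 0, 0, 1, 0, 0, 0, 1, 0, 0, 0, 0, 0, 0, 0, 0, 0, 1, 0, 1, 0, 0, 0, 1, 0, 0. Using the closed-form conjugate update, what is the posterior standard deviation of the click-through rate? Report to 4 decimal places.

The Beta prior is conjugate to a Binomial/Bernoulli likelihood; the update adds successes to α and failures to β.
Posterior: Beta(α+k, β+n−k) = Beta(5.7+16, 10.6+40) = Beta(21.7, 50.6).
Var = αβ/((α+β)²(α+β+1)) = 21.7·50.6/(72.3²·73.3) = 0.00286569; SD = √0.00286569 = 0.0535.

0.0535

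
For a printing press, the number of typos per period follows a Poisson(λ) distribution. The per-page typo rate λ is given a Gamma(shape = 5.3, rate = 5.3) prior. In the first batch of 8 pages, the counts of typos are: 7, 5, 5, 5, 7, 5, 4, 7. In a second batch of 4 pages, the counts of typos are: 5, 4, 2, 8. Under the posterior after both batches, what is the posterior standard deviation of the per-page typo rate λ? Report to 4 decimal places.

0.4812

With a Gamma(shape α, rate β) prior, the Poisson likelihood is conjugate: the posterior is Gamma(α + ΣXᵢ, β + n).
Batch 1: sum of counts S = 45 over n = 8 pages.
After batch 1: Gamma(α+S, β+n) = Gamma(5.3+45, 5.3+8) = Gamma(50.3, 13.3).
Batch 2: sum of counts S = 19 over n = 4 pages.
After batch 2: Gamma(α+S, β+n) = Gamma(50.3+19, 13.3+4) = Gamma(69.3, 17.3).
SD = √α/β = √69.3/17.3 = 0.4812.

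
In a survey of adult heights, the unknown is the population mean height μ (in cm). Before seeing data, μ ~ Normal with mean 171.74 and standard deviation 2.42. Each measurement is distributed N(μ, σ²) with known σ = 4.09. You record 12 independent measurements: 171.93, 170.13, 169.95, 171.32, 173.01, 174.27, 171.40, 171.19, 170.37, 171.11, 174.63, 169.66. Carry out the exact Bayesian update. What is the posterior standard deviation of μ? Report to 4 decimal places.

For Normal data with known variance σ², a Normal(μ₀, σ₀²) prior on μ is conjugate. Posterior precision = 1/σ₀² + n/σ²; posterior mean is the precision-weighted average of μ₀ and x̄.
σ₀² = 2.42² = 5.8564, σ² = 4.09² = 16.7281; σ² + n·σ₀² = 16.7281 + 12·5.8564 = 87.0049.
Posterior precision = 1/σ₀² + n/σ² = 1/5.8564 + 12/16.7281 = (σ² + n·σ₀²)/(σ₀²σ²) = 87.0049/(5.8564·16.7281); posterior variance σₙ² = σ₀²σ²/(σ² + n·σ₀²) = 5.8564·16.7281/87.0049 = 1.125988.
Posterior SD = √σₙ² = √(5.8564·16.7281/87.0049) = 1.0611.

1.0611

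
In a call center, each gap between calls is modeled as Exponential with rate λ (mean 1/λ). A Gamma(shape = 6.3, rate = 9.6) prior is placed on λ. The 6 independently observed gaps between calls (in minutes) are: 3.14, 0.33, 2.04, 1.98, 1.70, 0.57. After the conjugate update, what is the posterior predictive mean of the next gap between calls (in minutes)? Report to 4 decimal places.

1.7133

With a Gamma(shape α, rate β) prior on the exponential rate λ, the posterior after n observations with total T = Σxᵢ is Gamma(α+n, β+T).
Sum of observations T = 9.76 minutes; n = 6.
Posterior: Gamma(6.3+6, 9.6+9.76) = Gamma(12.3, 19.36).
The predictive distribution for the next observation is Lomax; its mean is β/(α−1) = 19.36/11.3 = 1.7133.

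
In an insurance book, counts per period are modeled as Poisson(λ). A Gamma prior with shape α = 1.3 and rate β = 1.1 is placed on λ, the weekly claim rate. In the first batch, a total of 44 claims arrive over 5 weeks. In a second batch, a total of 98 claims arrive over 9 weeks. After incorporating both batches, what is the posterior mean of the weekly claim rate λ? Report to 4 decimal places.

9.4901

With a Gamma(shape α, rate β) prior, the Poisson likelihood is conjugate: the posterior is Gamma(α + ΣXᵢ, β + n).
After batch 1: Gamma(α+S, β+n) = Gamma(1.3+44, 1.1+5) = Gamma(45.3, 6.1).
After batch 2: Gamma(α+S, β+n) = Gamma(45.3+98, 6.1+9) = Gamma(143.3, 15.1).
Posterior mean = α/β = 143.3/15.1 = 9.4901.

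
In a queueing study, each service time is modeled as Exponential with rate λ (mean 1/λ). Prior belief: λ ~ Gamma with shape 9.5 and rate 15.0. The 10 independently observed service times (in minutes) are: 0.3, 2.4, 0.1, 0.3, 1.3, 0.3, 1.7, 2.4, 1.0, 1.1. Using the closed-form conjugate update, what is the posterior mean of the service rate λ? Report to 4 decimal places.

0.7529

With a Gamma(shape α, rate β) prior on the exponential rate λ, the posterior after n observations with total T = Σxᵢ is Gamma(α+n, β+T).
Sum of observations T = 10.9 minutes; n = 10.
Posterior: Gamma(9.5+10, 15.0+10.9) = Gamma(19.5, 25.9).
Posterior mean of λ = α/β = 19.5/25.9 = 0.7529.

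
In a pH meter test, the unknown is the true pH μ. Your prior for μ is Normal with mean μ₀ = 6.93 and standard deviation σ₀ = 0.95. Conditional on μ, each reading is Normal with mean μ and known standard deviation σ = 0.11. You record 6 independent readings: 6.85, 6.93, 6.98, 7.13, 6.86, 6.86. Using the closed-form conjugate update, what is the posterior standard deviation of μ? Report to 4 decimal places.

For Normal data with known variance σ², a Normal(μ₀, σ₀²) prior on μ is conjugate. Posterior precision = 1/σ₀² + n/σ²; posterior mean is the precision-weighted average of μ₀ and x̄.
σ₀² = 0.95² = 0.9025, σ² = 0.11² = 0.0121; σ² + n·σ₀² = 0.0121 + 6·0.9025 = 5.4271.
Posterior precision = 1/σ₀² + n/σ² = 1/0.9025 + 6/0.0121 = (σ² + n·σ₀²)/(σ₀²σ²) = 5.4271/(0.9025·0.0121); posterior variance σₙ² = σ₀²σ²/(σ² + n·σ₀²) = 0.9025·0.0121/5.4271 = 0.002012.
Posterior SD = √σₙ² = √(0.9025·0.0121/5.4271) = 0.0449.

0.0449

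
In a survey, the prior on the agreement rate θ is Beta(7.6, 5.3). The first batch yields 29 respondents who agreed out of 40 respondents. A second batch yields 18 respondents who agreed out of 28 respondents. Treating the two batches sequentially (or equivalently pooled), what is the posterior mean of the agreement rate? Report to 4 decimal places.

0.6749

The Beta prior is conjugate to a Binomial/Bernoulli likelihood; the update adds successes to α and failures to β.
After batch 1: Beta(7.6+29, 5.3+11) = Beta(36.6, 16.3).
After batch 2: Beta(36.6+18, 16.3+10) = Beta(54.6, 26.3).
Posterior mean = α/(α+β) = 54.6/80.9 = 0.6749.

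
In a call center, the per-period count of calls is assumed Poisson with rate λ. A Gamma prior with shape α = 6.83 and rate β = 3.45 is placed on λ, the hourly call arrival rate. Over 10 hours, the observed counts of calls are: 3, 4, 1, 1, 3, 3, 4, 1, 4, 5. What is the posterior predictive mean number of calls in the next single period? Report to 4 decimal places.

2.6639

With a Gamma(shape α, rate β) prior, the Poisson likelihood is conjugate: the posterior is Gamma(α + ΣXᵢ, β + n).
Sum of counts S = 29 over n = 10 hours.
Posterior: Gamma(α+S, β+n) = Gamma(6.83+29, 3.45+10) = Gamma(35.83, 13.45).
The predictive distribution for one future period is NegBinom with mean α/β = 2.6639.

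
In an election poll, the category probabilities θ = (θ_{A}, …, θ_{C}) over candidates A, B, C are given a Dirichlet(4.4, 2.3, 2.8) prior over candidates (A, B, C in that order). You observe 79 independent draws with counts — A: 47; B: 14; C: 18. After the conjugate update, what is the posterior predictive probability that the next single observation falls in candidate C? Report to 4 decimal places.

The Dirichlet prior is conjugate to the Multinomial likelihood: each posterior αⱼ = prior αⱼ + observed count nⱼ.
Posterior concentration: (51.4, 16.3, 20.8), total = 88.5.
P(next = C | data) = α_{C}/Σα = 0.2350.

0.2350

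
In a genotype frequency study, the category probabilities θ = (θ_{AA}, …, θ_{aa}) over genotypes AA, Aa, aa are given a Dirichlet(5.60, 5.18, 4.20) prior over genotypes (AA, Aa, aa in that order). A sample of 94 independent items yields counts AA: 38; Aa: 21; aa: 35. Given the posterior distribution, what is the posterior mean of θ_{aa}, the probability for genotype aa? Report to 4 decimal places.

The Dirichlet prior is conjugate to the Multinomial likelihood: each posterior αⱼ = prior αⱼ + observed count nⱼ.
Posterior concentration: (43.60, 26.18, 39.20), total = 108.98.
E[θ_{aa}|data] = α_{aa}/Σα = 39.20/108.98 = 0.3597.

0.3597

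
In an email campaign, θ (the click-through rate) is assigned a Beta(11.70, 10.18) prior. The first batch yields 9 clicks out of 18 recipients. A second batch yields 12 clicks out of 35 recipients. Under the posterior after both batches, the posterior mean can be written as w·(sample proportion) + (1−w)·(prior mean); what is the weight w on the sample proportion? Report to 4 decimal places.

The Beta prior is conjugate to a Binomial/Bernoulli likelihood; the update adds successes to α and failures to β.
Total number of recipients: n = 18 + 35 = 53.
Posterior mean = (α₀+k)/(α₀+β₀+n) = [n/(α₀+β₀+n)]·(k/n) + [(α₀+β₀)/(α₀+β₀+n)]·α₀/(α₀+β₀), so only n and the prior enter the weight.
The weight on the data is w = n/(α₀+β₀+n) = 53/(11.70+10.18+53) = 53/74.88 = 0.7078.

0.7078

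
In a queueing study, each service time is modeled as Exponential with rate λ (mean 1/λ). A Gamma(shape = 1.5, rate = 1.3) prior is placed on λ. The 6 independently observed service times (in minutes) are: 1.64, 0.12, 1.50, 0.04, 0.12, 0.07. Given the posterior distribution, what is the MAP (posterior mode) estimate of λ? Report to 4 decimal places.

With a Gamma(shape α, rate β) prior on the exponential rate λ, the posterior after n observations with total T = Σxᵢ is Gamma(α+n, β+T).
Sum of observations T = 3.49 minutes; n = 6.
Posterior: Gamma(1.5+6, 1.3+3.49) = Gamma(7.5, 4.79).
Mode = (α−1)/β = 1.3570.

1.3570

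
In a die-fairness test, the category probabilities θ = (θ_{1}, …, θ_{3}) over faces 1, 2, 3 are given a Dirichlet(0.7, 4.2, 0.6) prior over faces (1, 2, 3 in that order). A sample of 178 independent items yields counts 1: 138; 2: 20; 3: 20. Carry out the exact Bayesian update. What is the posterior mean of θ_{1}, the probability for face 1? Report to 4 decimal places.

0.7559

The Dirichlet prior is conjugate to the Multinomial likelihood: each posterior αⱼ = prior αⱼ + observed count nⱼ.
Posterior concentration: (138.7, 24.2, 20.6), total = 183.5.
E[θ_{1}|data] = α_{1}/Σα = 138.7/183.5 = 0.7559.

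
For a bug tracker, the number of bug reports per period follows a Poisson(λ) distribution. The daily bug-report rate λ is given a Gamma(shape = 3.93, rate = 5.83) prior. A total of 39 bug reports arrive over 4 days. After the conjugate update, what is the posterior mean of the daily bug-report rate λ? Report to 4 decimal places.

With a Gamma(shape α, rate β) prior, the Poisson likelihood is conjugate: the posterior is Gamma(α + ΣXᵢ, β + n).
Posterior: Gamma(α+S, β+n) = Gamma(3.93+39, 5.83+4) = Gamma(42.93, 9.83).
Posterior mean = α/β = 42.93/9.83 = 4.3672.

4.3672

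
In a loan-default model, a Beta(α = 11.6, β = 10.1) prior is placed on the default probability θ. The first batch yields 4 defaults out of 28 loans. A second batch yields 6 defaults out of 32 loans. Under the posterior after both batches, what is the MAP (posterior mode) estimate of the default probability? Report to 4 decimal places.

0.2585

The Beta prior is conjugate to a Binomial/Bernoulli likelihood; the update adds successes to α and failures to β.
After batch 1: Beta(11.6+4, 10.1+24) = Beta(15.6, 34.1).
After batch 2: Beta(15.6+6, 34.1+26) = Beta(21.6, 60.1).
Mode of Beta(a,b) for a,b>1 is (a−1)/(a+b−2) = 20.6/79.7 = 0.2585.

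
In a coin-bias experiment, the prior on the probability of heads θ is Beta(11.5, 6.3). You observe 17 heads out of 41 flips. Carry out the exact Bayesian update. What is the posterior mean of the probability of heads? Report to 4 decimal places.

The Beta prior is conjugate to a Binomial/Bernoulli likelihood; the update adds successes to α and failures to β.
Posterior: Beta(α+k, β+n−k) = Beta(11.5+17, 6.3+24) = Beta(28.5, 30.3).
Posterior mean = α/(α+β) = 28.5/58.8 = 0.4847.

0.4847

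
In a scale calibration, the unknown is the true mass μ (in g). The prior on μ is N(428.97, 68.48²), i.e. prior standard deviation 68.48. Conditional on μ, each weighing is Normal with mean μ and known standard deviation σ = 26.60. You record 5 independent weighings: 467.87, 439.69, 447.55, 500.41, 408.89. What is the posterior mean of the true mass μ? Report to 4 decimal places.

For Normal data with known variance σ², a Normal(μ₀, σ₀²) prior on μ is conjugate. Posterior precision = 1/σ₀² + n/σ²; posterior mean is the precision-weighted average of μ₀ and x̄.
Σxᵢ = 467.87 + 439.69 + 447.55 + 500.41 + 408.89 = 2264.41, so n·x̄ = 2264.41.
σ₀² = 68.48² = 4689.5104, σ² = 26.60² = 707.56; σ² + n·σ₀² = 707.56 + 5·4689.5104 = 24155.112.
Posterior mean = (μ₀/σ₀² + n·x̄/σ²)/(1/σ₀² + n/σ²) = (σ²·μ₀ + σ₀²·n·x̄)/(σ² + n·σ₀²) = (707.56·428.97 + 4689.5104·2264.41)/24155.112 = 10922496.258064/24155.112 = 452.1816.

452.1816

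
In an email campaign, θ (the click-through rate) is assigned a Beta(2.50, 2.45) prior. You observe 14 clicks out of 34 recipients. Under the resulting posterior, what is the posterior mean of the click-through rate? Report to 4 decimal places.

0.4236

The Beta prior is conjugate to a Binomial/Bernoulli likelihood; the update adds successes to α and failures to β.
Posterior: Beta(α+k, β+n−k) = Beta(2.50+14, 2.45+20) = Beta(16.50, 22.45).
Posterior mean = α/(α+β) = 16.50/38.95 = 0.4236.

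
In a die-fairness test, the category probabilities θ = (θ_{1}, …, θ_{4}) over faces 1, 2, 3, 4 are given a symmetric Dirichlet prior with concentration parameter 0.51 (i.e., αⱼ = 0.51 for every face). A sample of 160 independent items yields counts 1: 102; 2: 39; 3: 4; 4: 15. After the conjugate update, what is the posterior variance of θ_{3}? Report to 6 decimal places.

0.000166

The Dirichlet prior is conjugate to the Multinomial likelihood: each posterior αⱼ = prior αⱼ + observed count nⱼ.
Posterior concentration: (102.51, 39.51, 4.51, 15.51), total = 162.04.
Var[θ_j] = α_j(Σα−α_j)/((Σα)²(Σα+1)) = 4.51·157.53/(162.04²·163.04) = 0.000166.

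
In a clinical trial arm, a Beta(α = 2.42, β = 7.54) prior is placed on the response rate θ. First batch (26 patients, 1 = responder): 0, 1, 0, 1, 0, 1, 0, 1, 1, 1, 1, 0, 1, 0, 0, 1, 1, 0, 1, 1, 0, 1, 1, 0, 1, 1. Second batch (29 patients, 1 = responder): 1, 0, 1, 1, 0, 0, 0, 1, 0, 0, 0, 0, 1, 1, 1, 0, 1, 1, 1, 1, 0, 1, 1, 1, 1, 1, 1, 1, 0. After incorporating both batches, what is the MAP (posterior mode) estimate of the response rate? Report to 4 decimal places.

0.5626

The Beta prior is conjugate to a Binomial/Bernoulli likelihood; the update adds successes to α and failures to β.
After batch 1: Beta(2.42+16, 7.54+10) = Beta(18.42, 17.54).
After batch 2: Beta(18.42+18, 17.54+11) = Beta(36.42, 28.54).
Mode of Beta(a,b) for a,b>1 is (a−1)/(a+b−2) = 35.42/62.96 = 0.5626.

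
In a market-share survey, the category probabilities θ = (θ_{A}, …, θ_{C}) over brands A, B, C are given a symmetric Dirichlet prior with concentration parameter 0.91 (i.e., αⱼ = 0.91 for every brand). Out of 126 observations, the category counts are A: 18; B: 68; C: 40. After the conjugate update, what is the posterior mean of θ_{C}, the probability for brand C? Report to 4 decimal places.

The Dirichlet prior is conjugate to the Multinomial likelihood: each posterior αⱼ = prior αⱼ + observed count nⱼ.
Posterior concentration: (18.91, 68.91, 40.91), total = 128.73.
E[θ_{C}|data] = α_{C}/Σα = 40.91/128.73 = 0.3178.

0.3178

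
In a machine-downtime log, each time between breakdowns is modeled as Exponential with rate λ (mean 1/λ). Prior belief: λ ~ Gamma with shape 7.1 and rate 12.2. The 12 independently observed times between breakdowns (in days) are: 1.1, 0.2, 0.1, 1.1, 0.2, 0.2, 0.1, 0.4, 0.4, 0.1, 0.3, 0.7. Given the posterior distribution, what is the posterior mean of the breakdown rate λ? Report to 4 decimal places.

With a Gamma(shape α, rate β) prior on the exponential rate λ, the posterior after n observations with total T = Σxᵢ is Gamma(α+n, β+T).
Sum of observations T = 4.9 days; n = 12.
Posterior: Gamma(7.1+12, 12.2+4.9) = Gamma(19.1, 17.1).
Posterior mean of λ = α/β = 19.1/17.1 = 1.1170.

1.1170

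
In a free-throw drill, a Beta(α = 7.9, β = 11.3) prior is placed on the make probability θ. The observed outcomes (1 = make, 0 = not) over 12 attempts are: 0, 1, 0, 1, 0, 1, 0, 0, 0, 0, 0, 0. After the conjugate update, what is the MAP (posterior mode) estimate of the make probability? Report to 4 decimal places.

0.3390

The Beta prior is conjugate to a Binomial/Bernoulli likelihood; the update adds successes to α and failures to β.
Posterior: Beta(α+k, β+n−k) = Beta(7.9+3, 11.3+9) = Beta(10.9, 20.3).
Mode of Beta(a,b) for a,b>1 is (a−1)/(a+b−2) = 9.9/29.2 = 0.3390.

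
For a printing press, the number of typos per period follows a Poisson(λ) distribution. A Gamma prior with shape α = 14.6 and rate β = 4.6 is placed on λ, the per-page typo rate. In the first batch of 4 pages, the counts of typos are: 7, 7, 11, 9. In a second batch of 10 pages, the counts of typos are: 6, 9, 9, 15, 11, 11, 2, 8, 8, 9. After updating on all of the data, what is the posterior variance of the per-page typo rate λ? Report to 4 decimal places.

0.3948

With a Gamma(shape α, rate β) prior, the Poisson likelihood is conjugate: the posterior is Gamma(α + ΣXᵢ, β + n).
Batch 1: sum of counts S = 34 over n = 4 pages.
After batch 1: Gamma(α+S, β+n) = Gamma(14.6+34, 4.6+4) = Gamma(48.6, 8.6).
Batch 2: sum of counts S = 88 over n = 10 pages.
After batch 2: Gamma(α+S, β+n) = Gamma(48.6+88, 8.6+10) = Gamma(136.6, 18.6).
Var = α/β² = 136.6/18.6² = 0.3948.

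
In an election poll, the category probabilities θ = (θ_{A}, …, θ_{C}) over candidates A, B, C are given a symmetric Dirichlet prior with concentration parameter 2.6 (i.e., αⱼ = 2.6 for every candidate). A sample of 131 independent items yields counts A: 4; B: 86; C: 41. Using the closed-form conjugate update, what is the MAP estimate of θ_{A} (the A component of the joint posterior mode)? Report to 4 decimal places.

0.0412

The Dirichlet prior is conjugate to the Multinomial likelihood: each posterior αⱼ = prior αⱼ + observed count nⱼ.
Posterior concentration: (6.6, 88.6, 43.6), total = 138.8.
Joint mode component: (α_{A}−1)/(Σα−K) = 5.6/135.8 = 0.0412.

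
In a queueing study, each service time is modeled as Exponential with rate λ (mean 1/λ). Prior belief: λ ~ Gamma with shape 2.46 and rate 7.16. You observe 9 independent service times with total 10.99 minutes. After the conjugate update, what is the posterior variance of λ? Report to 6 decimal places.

With a Gamma(shape α, rate β) prior on the exponential rate λ, the posterior after n observations with total T = Σxᵢ is Gamma(α+n, β+T).
Posterior: Gamma(2.46+9, 7.16+10.99) = Gamma(11.46, 18.15).
Var = α/β² = 0.034788.

0.034788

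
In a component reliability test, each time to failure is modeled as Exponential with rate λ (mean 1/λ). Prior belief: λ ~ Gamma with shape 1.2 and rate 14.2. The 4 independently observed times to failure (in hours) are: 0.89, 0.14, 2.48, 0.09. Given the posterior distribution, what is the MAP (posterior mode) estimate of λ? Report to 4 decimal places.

With a Gamma(shape α, rate β) prior on the exponential rate λ, the posterior after n observations with total T = Σxᵢ is Gamma(α+n, β+T).
Sum of observations T = 3.60 hours; n = 4.
Posterior: Gamma(1.2+4, 14.2+3.60) = Gamma(5.2, 17.80).
Mode = (α−1)/β = 0.2360.

0.2360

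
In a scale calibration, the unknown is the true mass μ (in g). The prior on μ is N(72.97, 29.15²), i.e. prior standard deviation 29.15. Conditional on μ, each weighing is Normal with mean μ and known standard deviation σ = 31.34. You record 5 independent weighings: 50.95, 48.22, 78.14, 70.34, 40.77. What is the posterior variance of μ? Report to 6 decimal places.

For Normal data with known variance σ², a Normal(μ₀, σ₀²) prior on μ is conjugate. Posterior precision = 1/σ₀² + n/σ²; posterior mean is the precision-weighted average of μ₀ and x̄.
σ₀² = 29.15² = 849.7225, σ² = 31.34² = 982.1956; σ² + n·σ₀² = 982.1956 + 5·849.7225 = 5230.8081.
Posterior precision = 1/σ₀² + n/σ² = 1/849.7225 + 5/982.1956 = (σ² + n·σ₀²)/(σ₀²σ²) = 5230.8081/(849.7225·982.1956); posterior variance σₙ² = σ₀²σ²/(σ² + n·σ₀²) = 849.7225·982.1956/5230.8081 = 159.553492.

159.553492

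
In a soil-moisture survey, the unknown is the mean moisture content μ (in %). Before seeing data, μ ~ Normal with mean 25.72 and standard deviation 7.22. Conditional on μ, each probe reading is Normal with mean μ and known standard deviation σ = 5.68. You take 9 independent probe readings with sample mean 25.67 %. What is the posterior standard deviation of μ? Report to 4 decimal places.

1.8314

For Normal data with known variance σ², a Normal(μ₀, σ₀²) prior on μ is conjugate. Posterior precision = 1/σ₀² + n/σ²; posterior mean is the precision-weighted average of μ₀ and x̄.
σ₀² = 7.22² = 52.1284, σ² = 5.68² = 32.2624; σ² + n·σ₀² = 32.2624 + 9·52.1284 = 501.418.
Posterior precision = 1/σ₀² + n/σ² = 1/52.1284 + 9/32.2624 = (σ² + n·σ₀²)/(σ₀²σ²) = 501.418/(52.1284·32.2624); posterior variance σₙ² = σ₀²σ²/(σ² + n·σ₀²) = 52.1284·32.2624/501.418 = 3.354062.
Posterior SD = √σₙ² = √(52.1284·32.2624/501.418) = 1.8314.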